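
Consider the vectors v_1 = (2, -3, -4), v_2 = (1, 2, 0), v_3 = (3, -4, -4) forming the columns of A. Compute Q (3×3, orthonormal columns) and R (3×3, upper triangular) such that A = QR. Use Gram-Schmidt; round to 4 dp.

Q = [[0.3714, 0.6049, 0.7044], [-0.5571, 0.7521, -0.3522], [-0.7428, -0.2616, 0.6163]], R = [[5.3852, -0.7428, 6.3136], [0.0000, 2.1091, -0.1471], [0.0000, 0.0000, 1.0565]]

v_1 = (2, -3, -4); ‖v_1‖ = 5.3852, so q_1 = (0.3714, -0.5571, -0.7428).
q_1·v_2 = 0.3714·1 + (-0.5571)·2 + (-0.7428)·0 = -0.7428.
u_2 = v_2 + 0.7428·q_1 = (1.2759, 1.5862, -0.5517).
‖u_2‖ = 2.1091, so q_2 = (0.6049, 0.7521, -0.2616).
q_1·v_3 = 0.3714·3 + (-0.5571)·(-4) + (-0.7428)·(-4) = 6.3136; q_2·v_3 = 0.6049·3 + 0.7521·(-4) + (-0.2616)·(-4) = -0.1471.
u_3 = v_3 − 6.3136·q_1 + 0.1471·q_2 = (0.7442, -0.3721, 0.6512).
‖u_3‖ = 1.0565, so q_3 = (0.7044, -0.3522, 0.6163).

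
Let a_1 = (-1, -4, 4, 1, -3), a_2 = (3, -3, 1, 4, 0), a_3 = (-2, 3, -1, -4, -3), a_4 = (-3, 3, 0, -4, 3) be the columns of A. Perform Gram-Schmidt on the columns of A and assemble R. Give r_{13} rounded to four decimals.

r_{13} = -1.3725

e_1 = a_1/‖a_1‖ = (-1, -4, 4, 1, -3)/6.5574 = (-0.1525, -0.6100, 0.6100, 0.1525, -0.4575).
r_{13} = e_1·a_3 = -1.3725.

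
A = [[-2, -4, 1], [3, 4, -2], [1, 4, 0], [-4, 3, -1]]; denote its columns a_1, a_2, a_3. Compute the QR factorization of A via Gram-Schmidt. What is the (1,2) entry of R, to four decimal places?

a_1 = (-2, 3, 1, -4); ‖a_1‖ = 5.4772, so e_1 = (-0.3651, 0.5477, 0.1826, -0.7303).
r_{12} = e_1·a_2 = 2.1909.

r_{12} = 2.1909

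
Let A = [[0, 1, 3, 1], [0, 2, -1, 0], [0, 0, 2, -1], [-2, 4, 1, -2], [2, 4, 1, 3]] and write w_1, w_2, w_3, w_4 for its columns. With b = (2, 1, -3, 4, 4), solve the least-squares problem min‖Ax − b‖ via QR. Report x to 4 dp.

x = (-2.9742, 0.7152, -0.2622, 2.3793)

w_1 = (0, 0, 0, -2, 2); ‖w_1‖ = 2.8284, so e_1 = (0.0000, 0.0000, 0.0000, -0.7071, 0.7071).
e_1·w_2 = 0.0000·1 + 0.0000·2 + 0.0000·0 + (-0.7071)·4 + 0.7071·4 = 0.0000.
u_2 = w_2 + 0.0000·e_1 = (1.0000, 2.0000, 0.0000, 4.0000, 4.0000).
‖u_2‖ = 6.0828, so e_2 = (0.1644, 0.3288, 0.0000, 0.6576, 0.6576).
e_1·w_3 = 0.0000·3 + 0.0000·(-1) + 0.0000·2 + (-0.7071)·1 + 0.7071·1 = 0.0000; e_2·w_3 = 0.1644·3 + 0.3288·(-1) + 0.0000·2 + 0.6576·1 + 0.6576·1 = 1.4796.
u_3 = w_3 + 0.0000·e_1 − 1.4796·e_2 = (2.7568, -1.4865, 2.0000, 0.0270, 0.0270).
‖u_3‖ = 3.7163, so e_3 = (0.7418, -0.4000, 0.5382, 0.0073, 0.0073).
e_1·w_4 = 0.0000·1 + 0.0000·0 + 0.0000·(-1) + (-0.7071)·(-2) + 0.7071·3 = 3.5355; e_2·w_4 = 0.1644·1 + 0.3288·0 + 0.0000·(-1) + 0.6576·(-2) + 0.6576·3 = 0.8220; e_3·w_4 = 0.7418·1 + (-0.4000)·0 + 0.5382·(-1) + 0.0073·(-2) + 0.0073·3 = 0.2109.
u_4 = w_4 − 3.5355·e_1 − 0.8220·e_2 − 0.2109·e_3 = (0.7084, -0.1859, -1.1135, -0.0421, -0.0421).
‖u_4‖ = 1.3341, so e_4 = (0.5310, -0.1394, -0.8346, -0.0315, -0.0315).
Qᵀb = (0.0000, 5.9184, -0.4727, 3.1743).
Back-substitute: x_4 = 3.1743/1.3341 = 2.3793.
x_3 = (-0.4727 − 0.2109·2.3793)/3.7163 = -0.2622.
x_2 = (5.9184 − 1.4796·(-0.2622) − 0.8220·2.3793)/6.0828 = 0.7152.
x_1 = (0.0000 + 0.0000·0.7152 + 0.0000·(-0.2622) − 3.5355·2.3793)/2.8284 = -2.9742.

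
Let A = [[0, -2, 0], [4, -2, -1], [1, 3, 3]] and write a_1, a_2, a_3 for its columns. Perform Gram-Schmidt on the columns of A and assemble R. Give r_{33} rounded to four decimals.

r_{33} = 1.6002

a_1 = (0, 4, 1); ‖a_1‖ = 4.1231, so q_1 = (0.0000, 0.9701, 0.2425).
q_1·a_2 = 0.0000·(-2) + 0.9701·(-2) + 0.2425·3 = -1.2127.
u_2 = a_2 + 1.2127·q_1 = (-2.0000, -0.8235, 3.2941).
‖u_2‖ = 3.9407, so q_2 = (-0.5075, -0.2090, 0.8359).
q_1·a_3 = 0.0000·0 + 0.9701·(-1) + 0.2425·3 = -0.2425; q_2·a_3 = (-0.5075)·0 + (-0.2090)·(-1) + 0.8359·3 = 2.7167.
u_3 = a_3 + 0.2425·q_1 − 2.7167·q_2 = (1.3788, -0.1970, 0.7879).
r_{33} = ‖u_3‖ = 1.6002.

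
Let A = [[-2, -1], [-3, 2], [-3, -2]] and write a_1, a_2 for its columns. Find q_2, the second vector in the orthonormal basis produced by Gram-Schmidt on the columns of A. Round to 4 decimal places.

q_1 = a_1/‖a_1‖ = (-2, -3, -3)/4.6904 = (-0.4264, -0.6396, -0.6396).
r_{12} = q_1·a_2 = 0.4264.
u_2 = a_2 − 0.4264·q_1 = (-0.8182, 2.2727, -1.7273).
‖u_2‖ = 2.9695, so q_2 = (-0.2755, 0.7653, -0.5817).

q_2 = (-0.2755, 0.7653, -0.5817)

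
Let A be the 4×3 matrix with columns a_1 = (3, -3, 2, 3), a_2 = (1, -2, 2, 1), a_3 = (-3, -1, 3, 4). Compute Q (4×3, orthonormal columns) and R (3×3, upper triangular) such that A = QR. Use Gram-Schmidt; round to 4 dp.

a_1 = (3, -3, 2, 3); ‖a_1‖ = 5.5678, so q_1 = (0.5388, -0.5388, 0.3592, 0.5388).
q_1·a_2 = 0.5388·1 + (-0.5388)·(-2) + 0.3592·2 + 0.5388·1 = 2.8737.
u_2 = a_2 − 2.8737·q_1 = (-0.5484, -0.4516, 0.9677, -0.5484).
‖u_2‖ = 1.3198, so q_2 = (-0.4155, -0.3422, 0.7332, -0.4155).
q_1·a_3 = 0.5388·(-3) + (-0.5388)·(-1) + 0.3592·3 + 0.5388·4 = 2.1553; q_2·a_3 = (-0.4155)·(-3) + (-0.3422)·(-1) + 0.7332·3 + (-0.4155)·4 = 2.1264.
u_3 = a_3 − 2.1553·q_1 − 2.1264·q_2 = (-3.2778, 0.8889, 0.6667, 3.7222).
‖u_3‖ = 5.0827, so q_3 = (-0.6449, 0.1749, 0.1312, 0.7323).

Q = [[0.5388, -0.4155, -0.6449], [-0.5388, -0.3422, 0.1749], [0.3592, 0.7332, 0.1312], [0.5388, -0.4155, 0.7323]], R = [[5.5678, 2.8737, 2.1553], [0.0000, 1.3198, 2.1264], [0.0000, 0.0000, 5.0827]]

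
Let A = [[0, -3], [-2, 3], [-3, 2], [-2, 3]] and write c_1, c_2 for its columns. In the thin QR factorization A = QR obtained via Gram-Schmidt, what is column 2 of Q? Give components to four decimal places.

e_1 = c_1/‖c_1‖ = (0, -2, -3, -2)/4.1231 = (0.0000, -0.4851, -0.7276, -0.4851).
r_{12} = e_1·c_2 = -4.3656.
u_2 = c_2 + 4.3656·e_1 = (-3.0000, 0.8824, -1.1765, 0.8824).
‖u_2‖ = 3.4556, so e_2 = (-0.8682, 0.2553, -0.3405, 0.2553).

e_2 = (-0.8682, 0.2553, -0.3405, 0.2553)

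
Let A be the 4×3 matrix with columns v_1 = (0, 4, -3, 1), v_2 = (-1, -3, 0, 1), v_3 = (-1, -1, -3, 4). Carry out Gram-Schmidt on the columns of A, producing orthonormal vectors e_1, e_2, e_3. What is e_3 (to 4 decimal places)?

e_3 = (0.6219, 0.0350, 0.2890, 0.7270)

v_1 = (0, 4, -3, 1); ‖v_1‖ = 5.0990, so e_1 = (0.0000, 0.7845, -0.5883, 0.1961).
e_1·v_2 = 0.0000·(-1) + 0.7845·(-3) + (-0.5883)·0 + 0.1961·1 = -2.1573.
u_2 = v_2 + 2.1573·e_1 = (-1.0000, -1.3077, -1.2692, 1.4231).
‖u_2‖ = 2.5192, so e_2 = (-0.3970, -0.5191, -0.5038, 0.5649).
e_1·v_3 = 0.0000·(-1) + 0.7845·(-1) + (-0.5883)·(-3) + 0.1961·4 = 1.7650; e_2·v_3 = (-0.3970)·(-1) + (-0.5191)·(-1) + (-0.5038)·(-3) + 0.5649·4 = 4.6872.
u_3 = v_3 − 1.7650·e_1 − 4.6872·e_2 = (0.8606, 0.0485, 0.4000, 1.0061).
‖u_3‖ = 1.3839, so e_3 = (0.6219, 0.0350, 0.2890, 0.7270).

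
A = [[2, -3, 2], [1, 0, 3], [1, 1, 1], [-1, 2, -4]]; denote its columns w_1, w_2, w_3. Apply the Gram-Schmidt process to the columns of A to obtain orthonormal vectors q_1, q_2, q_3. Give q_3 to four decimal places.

q_3 = (-0.5157, 0.4688, -0.1406, -0.7032)

q_1 = w_1/‖w_1‖ = (2, 1, 1, -1)/2.6458 = (0.7559, 0.3780, 0.3780, -0.3780).
r_{12} = q_1·w_2 = -2.6458.
u_2 = w_2 + 2.6458·q_1 = (-1.0000, 1.0000, 2.0000, 1.0000).
‖u_2‖ = 2.6458, so q_2 = (-0.3780, 0.3780, 0.7559, 0.3780).
r_{13} = q_1·w_3 = 4.5356; r_{23} = q_2·w_3 = -0.3780.
u_3 = w_3 − 4.5356·q_1 + 0.3780·q_2 = (-1.5714, 1.4286, -0.4286, -2.1429).
‖u_3‖ = 3.0472, so q_3 = (-0.5157, 0.4688, -0.1406, -0.7032).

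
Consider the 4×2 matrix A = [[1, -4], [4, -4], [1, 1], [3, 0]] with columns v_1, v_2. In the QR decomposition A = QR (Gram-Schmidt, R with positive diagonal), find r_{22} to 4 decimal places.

e_1 = v_1/‖v_1‖ = (1, 4, 1, 3)/5.1962 = (0.1925, 0.7698, 0.1925, 0.5774).
r_{12} = e_1·v_2 = -3.6566.
u_2 = v_2 + 3.6566·e_1 = (-3.2963, -1.1852, 1.7037, 2.1111).
r_{22} = ‖u_2‖ = 4.4305.

r_{22} = 4.4305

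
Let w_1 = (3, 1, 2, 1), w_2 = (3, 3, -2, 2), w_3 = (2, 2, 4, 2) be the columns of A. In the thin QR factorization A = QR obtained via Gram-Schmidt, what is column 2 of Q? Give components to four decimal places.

w_1 = (3, 1, 2, 1); ‖w_1‖ = 3.8730, so q_1 = (0.7746, 0.2582, 0.5164, 0.2582).
q_1·w_2 = 0.7746·3 + 0.2582·3 + 0.5164·(-2) + 0.2582·2 = 2.5820.
u_2 = w_2 − 2.5820·q_1 = (1.0000, 2.3333, -3.3333, 1.3333).
‖u_2‖ = 4.3970, so q_2 = (0.2274, 0.5307, -0.7581, 0.3032).

q_2 = (0.2274, 0.5307, -0.7581, 0.3032)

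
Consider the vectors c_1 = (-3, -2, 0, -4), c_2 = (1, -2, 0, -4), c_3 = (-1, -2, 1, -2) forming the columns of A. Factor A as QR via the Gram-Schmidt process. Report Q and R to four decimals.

c_1 = (-3, -2, 0, -4); ‖c_1‖ = 5.3852, so q_1 = (-0.5571, -0.3714, 0.0000, -0.7428).
q_1·c_2 = (-0.5571)·1 + (-0.3714)·(-2) + 0.0000·0 + (-0.7428)·(-4) = 3.1568.
u_2 = c_2 − 3.1568·q_1 = (2.7586, -0.8276, 0.0000, -1.6552).
‖u_2‖ = 3.3218, so q_2 = (0.8305, -0.2491, 0.0000, -0.4983).
q_1·c_3 = (-0.5571)·(-1) + (-0.3714)·(-2) + 0.0000·1 + (-0.7428)·(-2) = 2.7854; q_2·c_3 = 0.8305·(-1) + (-0.2491)·(-2) + 0.0000·1 + (-0.4983)·(-2) = 0.6644.
u_3 = c_3 − 2.7854·q_1 − 0.6644·q_2 = (0.0000, -0.8000, 1.0000, 0.4000).
‖u_3‖ = 1.3416, so q_3 = (0.0000, -0.5963, 0.7454, 0.2981).

Q = [[-0.5571, 0.8305, 0.0000], [-0.3714, -0.2491, -0.5963], [0.0000, 0.0000, 0.7454], [-0.7428, -0.4983, 0.2981]], R = [[5.3852, 3.1568, 2.7854], [0.0000, 3.3218, 0.6644], [0.0000, 0.0000, 1.3416]]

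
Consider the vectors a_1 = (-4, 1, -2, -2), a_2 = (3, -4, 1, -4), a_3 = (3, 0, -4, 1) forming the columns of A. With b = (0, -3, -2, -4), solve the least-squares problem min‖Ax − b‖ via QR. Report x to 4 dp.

x = (0.7469, 0.7898, 0.2958)

a_1 = (-4, 1, -2, -2); ‖a_1‖ = 5.0000, so e_1 = (-0.8000, 0.2000, -0.4000, -0.4000).
e_1·a_2 = (-0.8000)·3 + 0.2000·(-4) + (-0.4000)·1 + (-0.4000)·(-4) = -2.0000.
u_2 = a_2 + 2.0000·e_1 = (1.4000, -3.6000, 0.2000, -4.8000).
‖u_2‖ = 6.1644, so e_2 = (0.2271, -0.5840, 0.0324, -0.7787).
e_1·a_3 = (-0.8000)·3 + 0.2000·0 + (-0.4000)·(-4) + (-0.4000)·1 = -1.2000; e_2·a_3 = 0.2271·3 + (-0.5840)·0 + 0.0324·(-4) + (-0.7787)·1 = -0.2271.
u_3 = a_3 + 1.2000·e_1 + 0.2271·e_2 = (2.0916, 0.1074, -4.4726, 0.3432).
‖u_3‖ = 4.9506, so e_3 = (0.4225, 0.0217, -0.9035, 0.0693).
Qᵀb = (1.8000, 4.8018, 1.4646).
Back-substitute: x_3 = 1.4646/4.9506 = 0.2958.
x_2 = (4.8018 + 0.2271·0.2958)/6.1644 = 0.7898.
x_1 = (1.8000 + 2.0000·0.7898 + 1.2000·0.2958)/5.0000 = 0.7469.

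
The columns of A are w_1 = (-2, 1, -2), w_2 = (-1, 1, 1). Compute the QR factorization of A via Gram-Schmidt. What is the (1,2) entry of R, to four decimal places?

q_1 = w_1/‖w_1‖ = (-2, 1, -2)/3.0000 = (-0.6667, 0.3333, -0.6667).
r_{12} = q_1·w_2 = 0.3333.

r_{12} = 0.3333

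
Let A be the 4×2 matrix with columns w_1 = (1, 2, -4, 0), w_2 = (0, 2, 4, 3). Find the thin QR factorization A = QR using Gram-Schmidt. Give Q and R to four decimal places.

Q = [[0.2182, 0.1214], [0.4364, 0.6679], [-0.8729, 0.3643], [0.0000, 0.6375]], R = [[4.5826, -2.6186], [0.0000, 4.7056]]

e_1 = w_1/‖w_1‖ = (1, 2, -4, 0)/4.5826 = (0.2182, 0.4364, -0.8729, 0.0000).
r_{12} = e_1·w_2 = -2.6186.
u_2 = w_2 + 2.6186·e_1 = (0.5714, 3.1429, 1.7143, 3.0000).
‖u_2‖ = 4.7056, so e_2 = (0.1214, 0.6679, 0.3643, 0.6375).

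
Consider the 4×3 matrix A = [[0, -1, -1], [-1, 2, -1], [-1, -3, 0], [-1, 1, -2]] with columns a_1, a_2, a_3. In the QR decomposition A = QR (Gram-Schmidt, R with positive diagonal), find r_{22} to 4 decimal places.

r_{22} = 3.8730

q_1 = a_1/‖a_1‖ = (0, -1, -1, -1)/1.7321 = (0.0000, -0.5774, -0.5774, -0.5774).
r_{12} = q_1·a_2 = 0.0000.
u_2 = a_2 + 0.0000·q_1 = (-1.0000, 2.0000, -3.0000, 1.0000).
r_{22} = ‖u_2‖ = 3.8730.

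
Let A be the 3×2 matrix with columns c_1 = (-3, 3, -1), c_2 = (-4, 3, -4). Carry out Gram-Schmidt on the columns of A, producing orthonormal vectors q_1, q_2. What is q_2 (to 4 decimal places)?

q_2 = (-0.0185, -0.3328, -0.9428)

c_1 = (-3, 3, -1); ‖c_1‖ = 4.3589, so q_1 = (-0.6882, 0.6882, -0.2294).
q_1·c_2 = (-0.6882)·(-4) + 0.6882·3 + (-0.2294)·(-4) = 5.7354.
u_2 = c_2 − 5.7354·q_1 = (-0.0526, -0.9474, -2.6842).
‖u_2‖ = 2.8470, so q_2 = (-0.0185, -0.3328, -0.9428).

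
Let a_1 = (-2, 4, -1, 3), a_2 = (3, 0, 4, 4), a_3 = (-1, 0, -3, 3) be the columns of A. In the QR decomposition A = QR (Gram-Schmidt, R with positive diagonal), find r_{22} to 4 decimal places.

a_1 = (-2, 4, -1, 3); ‖a_1‖ = 5.4772, so q_1 = (-0.3651, 0.7303, -0.1826, 0.5477).
q_1·a_2 = (-0.3651)·3 + 0.7303·0 + (-0.1826)·4 + 0.5477·4 = 0.3651.
u_2 = a_2 − 0.3651·q_1 = (3.1333, -0.2667, 4.0667, 3.8000).
r_{22} = ‖u_2‖ = 6.3927.

r_{22} = 6.3927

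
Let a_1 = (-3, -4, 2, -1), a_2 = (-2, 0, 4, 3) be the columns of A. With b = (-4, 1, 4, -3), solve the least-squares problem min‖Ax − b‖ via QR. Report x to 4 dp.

e_1 = a_1/‖a_1‖ = (-3, -4, 2, -1)/5.4772 = (-0.5477, -0.7303, 0.3651, -0.1826).
r_{12} = e_1·a_2 = 2.0083.
u_2 = a_2 − 2.0083·e_1 = (-0.9000, 1.4667, 3.2667, 3.3667).
‖u_2‖ = 4.9967, so e_2 = (-0.1801, 0.2935, 0.6538, 0.6738).
Qᵀb = (3.4689, 1.6077).
Back-substitute: x_2 = 1.6077/4.9967 = 0.3218.
x_1 = (3.4689 − 2.0083·0.3218)/5.4772 = 0.5154.

x = (0.5154, 0.3218)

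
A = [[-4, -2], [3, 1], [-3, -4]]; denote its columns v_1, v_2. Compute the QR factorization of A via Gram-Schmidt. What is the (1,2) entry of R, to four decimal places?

v_1 = (-4, 3, -3); ‖v_1‖ = 5.8310, so e_1 = (-0.6860, 0.5145, -0.5145).
r_{12} = e_1·v_2 = 3.9445.

r_{12} = 3.9445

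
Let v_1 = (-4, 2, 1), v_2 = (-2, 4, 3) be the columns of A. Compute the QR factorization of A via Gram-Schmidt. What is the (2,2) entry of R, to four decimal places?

q_1 = v_1/‖v_1‖ = (-4, 2, 1)/4.5826 = (-0.8729, 0.4364, 0.2182).
r_{12} = q_1·v_2 = 4.1461.
u_2 = v_2 − 4.1461·q_1 = (1.6190, 2.1905, 2.0952).
r_{22} = ‖u_2‖ = 3.4365.

r_{22} = 3.4365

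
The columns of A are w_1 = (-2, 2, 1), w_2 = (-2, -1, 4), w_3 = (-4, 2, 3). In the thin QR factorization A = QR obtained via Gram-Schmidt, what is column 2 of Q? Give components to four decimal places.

w_1 = (-2, 2, 1); ‖w_1‖ = 3.0000, so e_1 = (-0.6667, 0.6667, 0.3333).
e_1·w_2 = (-0.6667)·(-2) + 0.6667·(-1) + 0.3333·4 = 2.0000.
u_2 = w_2 − 2.0000·e_1 = (-0.6667, -2.3333, 3.3333).
‖u_2‖ = 4.1231, so e_2 = (-0.1617, -0.5659, 0.8085).

e_2 = (-0.1617, -0.5659, 0.8085)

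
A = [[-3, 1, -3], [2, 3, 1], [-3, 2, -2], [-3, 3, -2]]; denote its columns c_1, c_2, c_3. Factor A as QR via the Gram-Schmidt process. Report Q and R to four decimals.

Q = [[-0.5388, -0.0376, -0.8404], [0.3592, 0.8809, -0.2770], [-0.5388, 0.1958, 0.2958], [-0.5388, 0.4292, 0.3599]], R = [[5.5678, -2.1553, 4.1309], [0.0000, 4.2843, -0.2560], [0.0000, 0.0000, 0.9327]]

c_1 = (-3, 2, -3, -3); ‖c_1‖ = 5.5678, so q_1 = (-0.5388, 0.3592, -0.5388, -0.5388).
q_1·c_2 = (-0.5388)·1 + 0.3592·3 + (-0.5388)·2 + (-0.5388)·3 = -2.1553.
u_2 = c_2 + 2.1553·q_1 = (-0.1613, 3.7742, 0.8387, 1.8387).
‖u_2‖ = 4.2843, so q_2 = (-0.0376, 0.8809, 0.1958, 0.4292).
q_1·c_3 = (-0.5388)·(-3) + 0.3592·1 + (-0.5388)·(-2) + (-0.5388)·(-2) = 4.1309; q_2·c_3 = (-0.0376)·(-3) + 0.8809·1 + 0.1958·(-2) + 0.4292·(-2) = -0.2560.
u_3 = c_3 − 4.1309·q_1 + 0.2560·q_2 = (-0.7838, -0.2583, 0.2759, 0.3357).
‖u_3‖ = 0.9327, so q_3 = (-0.8404, -0.2770, 0.2958, 0.3599).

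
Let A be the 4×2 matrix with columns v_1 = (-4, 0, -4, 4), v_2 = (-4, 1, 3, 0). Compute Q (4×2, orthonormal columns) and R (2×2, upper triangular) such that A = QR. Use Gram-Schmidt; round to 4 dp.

v_1 = (-4, 0, -4, 4); ‖v_1‖ = 6.9282, so q_1 = (-0.5774, 0.0000, -0.5774, 0.5774).
q_1·v_2 = (-0.5774)·(-4) + 0.0000·1 + (-0.5774)·3 + 0.5774·0 = 0.5774.
u_2 = v_2 − 0.5774·q_1 = (-3.6667, 1.0000, 3.3333, -0.3333).
‖u_2‖ = 5.0662, so q_2 = (-0.7237, 0.1974, 0.6580, -0.0658).

Q = [[-0.5774, -0.7237], [0.0000, 0.1974], [-0.5774, 0.6580], [0.5774, -0.0658]], R = [[6.9282, 0.5774], [0.0000, 5.0662]]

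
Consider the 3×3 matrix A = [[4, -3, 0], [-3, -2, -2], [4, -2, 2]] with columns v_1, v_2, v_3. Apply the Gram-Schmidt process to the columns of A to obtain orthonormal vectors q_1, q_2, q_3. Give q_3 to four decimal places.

v_1 = (4, -3, 4); ‖v_1‖ = 6.4031, so q_1 = (0.6247, -0.4685, 0.6247).
q_1·v_2 = 0.6247·(-3) + (-0.4685)·(-2) + 0.6247·(-2) = -2.1864.
u_2 = v_2 + 2.1864·q_1 = (-1.6341, -3.0244, -0.6341).
‖u_2‖ = 3.4956, so q_2 = (-0.4675, -0.8652, -0.1814).
q_1·v_3 = 0.6247·0 + (-0.4685)·(-2) + 0.6247·2 = 2.1864; q_2·v_3 = (-0.4675)·0 + (-0.8652)·(-2) + (-0.1814)·2 = 1.3676.
u_3 = v_3 − 2.1864·q_1 − 1.3676·q_2 = (-0.7265, 0.2076, 0.8822).
‖u_3‖ = 1.1616, so q_3 = (-0.6255, 0.1787, 0.7595).

q_3 = (-0.6255, 0.1787, 0.7595)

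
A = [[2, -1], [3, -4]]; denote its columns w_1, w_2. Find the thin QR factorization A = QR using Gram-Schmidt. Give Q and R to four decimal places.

q_1 = w_1/‖w_1‖ = (2, 3)/3.6056 = (0.5547, 0.8321).
r_{12} = q_1·w_2 = -3.8829.
u_2 = w_2 + 3.8829·q_1 = (1.1538, -0.7692).
‖u_2‖ = 1.3868, so q_2 = (0.8321, -0.5547).

Q = [[0.5547, 0.8321], [0.8321, -0.5547]], R = [[3.6056, -3.8829], [0.0000, 1.3868]]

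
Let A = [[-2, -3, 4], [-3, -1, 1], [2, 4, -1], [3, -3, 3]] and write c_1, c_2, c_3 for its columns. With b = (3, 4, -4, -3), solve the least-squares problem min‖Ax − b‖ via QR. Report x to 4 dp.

x = (-1.2438, -0.4264, -0.1874)

c_1 = (-2, -3, 2, 3); ‖c_1‖ = 5.0990, so q_1 = (-0.3922, -0.5883, 0.3922, 0.5883).
q_1·c_2 = (-0.3922)·(-3) + (-0.5883)·(-1) + 0.3922·4 + 0.5883·(-3) = 1.5689.
u_2 = c_2 − 1.5689·q_1 = (-2.3846, -0.0769, 3.3846, -3.9231).
‖u_2‖ = 5.7042, so q_2 = (-0.4180, -0.0135, 0.5933, -0.6877).
q_1·c_3 = (-0.3922)·4 + (-0.5883)·1 + 0.3922·(-1) + 0.5883·3 = -0.7845; q_2·c_3 = (-0.4180)·4 + (-0.0135)·1 + 0.5933·(-1) + (-0.6877)·3 = -4.3422.
u_3 = c_3 + 0.7845·q_1 + 4.3422·q_2 = (1.8771, 0.4799, 1.8842, 0.4752).
‖u_3‖ = 2.7440, so q_3 = (0.6841, 0.1749, 0.6866, 0.1732).
Qᵀb = (-6.8641, -1.6182, -0.5143).
Back-substitute: x_3 = -0.5143/2.7440 = -0.1874.
x_2 = (-1.6182 + 4.3422·(-0.1874))/5.7042 = -0.4264.
x_1 = (-6.8641 − 1.5689·(-0.4264) + 0.7845·(-0.1874))/5.0990 = -1.2438.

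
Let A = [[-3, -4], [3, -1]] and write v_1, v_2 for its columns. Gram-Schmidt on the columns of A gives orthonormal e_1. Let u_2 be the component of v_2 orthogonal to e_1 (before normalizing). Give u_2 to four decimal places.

u_2 = (-2.5000, -2.5000)

v_1 = (-3, 3); ‖v_1‖ = 4.2426, so e_1 = (-0.7071, 0.7071).
e_1·v_2 = (-0.7071)·(-4) + 0.7071·(-1) = 2.1213.
u_2 = v_2 − 2.1213·e_1 = (-2.5000, -2.5000).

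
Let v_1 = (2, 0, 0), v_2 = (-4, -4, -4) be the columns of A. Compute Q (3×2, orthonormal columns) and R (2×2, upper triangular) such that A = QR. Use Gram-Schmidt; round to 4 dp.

Q = [[1.0000, 0.0000], [0.0000, -0.7071], [0.0000, -0.7071]], R = [[2.0000, -4.0000], [0.0000, 5.6569]]

v_1 = (2, 0, 0); ‖v_1‖ = 2.0000, so q_1 = (1.0000, 0.0000, 0.0000).
q_1·v_2 = 1.0000·(-4) + 0.0000·(-4) + 0.0000·(-4) = -4.0000.
u_2 = v_2 + 4.0000·q_1 = (0.0000, -4.0000, -4.0000).
‖u_2‖ = 5.6569, so q_2 = (0.0000, -0.7071, -0.7071).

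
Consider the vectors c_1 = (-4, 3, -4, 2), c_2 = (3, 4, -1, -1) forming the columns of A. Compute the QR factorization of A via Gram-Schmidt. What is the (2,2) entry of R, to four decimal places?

r_{22} = 5.1876

e_1 = c_1/‖c_1‖ = (-4, 3, -4, 2)/6.7082 = (-0.5963, 0.4472, -0.5963, 0.2981).
r_{12} = e_1·c_2 = 0.2981.
u_2 = c_2 − 0.2981·e_1 = (3.1778, 3.8667, -0.8222, -1.0889).
r_{22} = ‖u_2‖ = 5.1876.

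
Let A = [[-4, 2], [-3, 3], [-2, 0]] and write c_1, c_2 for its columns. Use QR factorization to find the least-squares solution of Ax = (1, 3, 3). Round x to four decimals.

c_1 = (-4, -3, -2); ‖c_1‖ = 5.3852, so e_1 = (-0.7428, -0.5571, -0.3714).
e_1·c_2 = (-0.7428)·2 + (-0.5571)·3 + (-0.3714)·0 = -3.1568.
u_2 = c_2 + 3.1568·e_1 = (-0.3448, 1.2414, -1.1724).
‖u_2‖ = 1.7420, so e_2 = (-0.1980, 0.7126, -0.6730).
Qᵀb = (-3.5282, -0.0792).
Back-substitute: x_2 = -0.0792/1.7420 = -0.0455.
x_1 = (-3.5282 + 3.1568·(-0.0455))/5.3852 = -0.6818.

x = (-0.6818, -0.0455)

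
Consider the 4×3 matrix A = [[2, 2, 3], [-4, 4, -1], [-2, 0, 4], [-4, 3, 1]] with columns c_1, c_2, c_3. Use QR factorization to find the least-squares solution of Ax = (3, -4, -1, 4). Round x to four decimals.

x = (0.4318, 0.3489, 0.4489)

c_1 = (2, -4, -2, -4); ‖c_1‖ = 6.3246, so e_1 = (0.3162, -0.6325, -0.3162, -0.6325).
e_1·c_2 = 0.3162·2 + (-0.6325)·4 + (-0.3162)·0 + (-0.6325)·3 = -3.7947.
u_2 = c_2 + 3.7947·e_1 = (3.2000, 1.6000, -1.2000, 0.6000).
‖u_2‖ = 3.8210, so e_2 = (0.8375, 0.4187, -0.3141, 0.1570).
e_1·c_3 = 0.3162·3 + (-0.6325)·(-1) + (-0.3162)·4 + (-0.6325)·1 = -0.3162; e_2·c_3 = 0.8375·3 + 0.4187·(-1) + (-0.3141)·4 + 0.1570·1 = 0.9945.
u_3 = c_3 + 0.3162·e_1 − 0.9945·e_2 = (2.2671, -1.6164, 4.2123, 0.6438).
‖u_3‖ = 5.0903, so e_3 = (0.4454, -0.3176, 0.8275, 0.1265).
Qᵀb = (1.2649, 1.7796, 2.2848).
Back-substitute: x_3 = 2.2848/5.0903 = 0.4489.
x_2 = (1.7796 − 0.9945·0.4489)/3.8210 = 0.3489.
x_1 = (1.2649 + 3.7947·0.3489 + 0.3162·0.4489)/6.3246 = 0.4318.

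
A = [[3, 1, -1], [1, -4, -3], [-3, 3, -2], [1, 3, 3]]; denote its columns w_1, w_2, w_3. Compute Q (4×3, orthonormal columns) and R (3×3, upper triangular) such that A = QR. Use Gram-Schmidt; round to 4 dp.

Q = [[0.6708, 0.3593, -0.6073], [0.2236, -0.6398, -0.3704], [-0.6708, 0.3418, -0.6209], [0.2236, 0.5872, 0.3295]], R = [[4.4721, -1.5652, 0.6708], [0.0000, 5.7053, 2.6379], [0.0000, 0.0000, 3.9486]]

w_1 = (3, 1, -3, 1); ‖w_1‖ = 4.4721, so e_1 = (0.6708, 0.2236, -0.6708, 0.2236).
e_1·w_2 = 0.6708·1 + 0.2236·(-4) + (-0.6708)·3 + 0.2236·3 = -1.5652.
u_2 = w_2 + 1.5652·e_1 = (2.0500, -3.6500, 1.9500, 3.3500).
‖u_2‖ = 5.7053, so e_2 = (0.3593, -0.6398, 0.3418, 0.5872).
e_1·w_3 = 0.6708·(-1) + 0.2236·(-3) + (-0.6708)·(-2) + 0.2236·3 = 0.6708; e_2·w_3 = 0.3593·(-1) + (-0.6398)·(-3) + 0.3418·(-2) + 0.5872·3 = 2.6379.
u_3 = w_3 − 0.6708·e_1 − 2.6379·e_2 = (-2.3978, -1.4624, -2.4516, 1.3011).
‖u_3‖ = 3.9486, so e_3 = (-0.6073, -0.3704, -0.6209, 0.3295).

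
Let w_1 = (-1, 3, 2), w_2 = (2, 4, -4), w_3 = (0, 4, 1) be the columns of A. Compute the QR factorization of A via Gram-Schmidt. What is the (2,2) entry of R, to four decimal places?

r_{22} = 5.9761

e_1 = w_1/‖w_1‖ = (-1, 3, 2)/3.7417 = (-0.2673, 0.8018, 0.5345).
r_{12} = e_1·w_2 = 0.5345.
u_2 = w_2 − 0.5345·e_1 = (2.1429, 3.5714, -4.2857).
r_{22} = ‖u_2‖ = 5.9761.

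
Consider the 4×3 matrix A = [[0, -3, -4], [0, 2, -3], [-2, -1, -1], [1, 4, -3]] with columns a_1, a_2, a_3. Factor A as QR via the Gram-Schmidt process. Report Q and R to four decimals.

a_1 = (0, 0, -2, 1); ‖a_1‖ = 2.2361, so e_1 = (0.0000, 0.0000, -0.8944, 0.4472).
e_1·a_2 = 0.0000·(-3) + 0.0000·2 + (-0.8944)·(-1) + 0.4472·4 = 2.6833.
u_2 = a_2 − 2.6833·e_1 = (-3.0000, 2.0000, 1.4000, 2.8000).
‖u_2‖ = 4.7749, so e_2 = (-0.6283, 0.4189, 0.2932, 0.5864).
e_1·a_3 = 0.0000·(-4) + 0.0000·(-3) + (-0.8944)·(-1) + 0.4472·(-3) = -0.4472; e_2·a_3 = (-0.6283)·(-4) + 0.4189·(-3) + 0.2932·(-1) + 0.5864·(-3) = -0.7958.
u_3 = a_3 + 0.4472·e_1 + 0.7958·e_2 = (-4.5000, -2.6667, -1.1667, -2.3333).
‖u_3‖ = 5.8452, so e_3 = (-0.7699, -0.4562, -0.1996, -0.3992).

Q = [[0.0000, -0.6283, -0.7699], [0.0000, 0.4189, -0.4562], [-0.8944, 0.2932, -0.1996], [0.4472, 0.5864, -0.3992]], R = [[2.2361, 2.6833, -0.4472], [0.0000, 4.7749, -0.7958], [0.0000, 0.0000, 5.8452]]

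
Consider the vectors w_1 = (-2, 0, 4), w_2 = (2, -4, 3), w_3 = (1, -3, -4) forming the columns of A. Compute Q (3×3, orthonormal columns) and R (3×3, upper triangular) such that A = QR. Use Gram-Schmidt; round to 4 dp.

w_1 = (-2, 0, 4); ‖w_1‖ = 4.4721, so e_1 = (-0.4472, 0.0000, 0.8944).
e_1·w_2 = (-0.4472)·2 + 0.0000·(-4) + 0.8944·3 = 1.7889.
u_2 = w_2 − 1.7889·e_1 = (2.8000, -4.0000, 1.4000).
‖u_2‖ = 5.0794, so e_2 = (0.5512, -0.7875, 0.2756).
e_1·w_3 = (-0.4472)·1 + 0.0000·(-3) + 0.8944·(-4) = -4.0249; e_2·w_3 = 0.5512·1 + (-0.7875)·(-3) + 0.2756·(-4) = 1.8112.
u_3 = w_3 + 4.0249·e_1 − 1.8112·e_2 = (-1.7984, -1.5736, -0.8992).
‖u_3‖ = 2.5533, so e_3 = (-0.7044, -0.6163, -0.3522).

Q = [[-0.4472, 0.5512, -0.7044], [0.0000, -0.7875, -0.6163], [0.8944, 0.2756, -0.3522]], R = [[4.4721, 1.7889, -4.0249], [0.0000, 5.0794, 1.8112], [0.0000, 0.0000, 2.5533]]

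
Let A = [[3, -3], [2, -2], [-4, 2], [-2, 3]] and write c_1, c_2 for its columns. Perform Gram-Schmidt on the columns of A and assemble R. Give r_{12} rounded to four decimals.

c_1 = (3, 2, -4, -2); ‖c_1‖ = 5.7446, so q_1 = (0.5222, 0.3482, -0.6963, -0.3482).
r_{12} = q_1·c_2 = -4.7001.

r_{12} = -4.7001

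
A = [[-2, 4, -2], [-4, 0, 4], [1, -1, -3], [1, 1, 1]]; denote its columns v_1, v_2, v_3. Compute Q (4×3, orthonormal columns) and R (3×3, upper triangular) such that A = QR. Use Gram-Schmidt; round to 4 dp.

v_1 = (-2, -4, 1, 1); ‖v_1‖ = 4.6904, so q_1 = (-0.4264, -0.8528, 0.2132, 0.2132).
q_1·v_2 = (-0.4264)·4 + (-0.8528)·0 + 0.2132·(-1) + 0.2132·1 = -1.7056.
u_2 = v_2 + 1.7056·q_1 = (3.2727, -1.4545, -0.6364, 1.3636).
‖u_2‖ = 3.8847, so q_2 = (0.8425, -0.3744, -0.1638, 0.3510).
q_1·v_3 = (-0.4264)·(-2) + (-0.8528)·4 + 0.2132·(-3) + 0.2132·1 = -2.9848; q_2·v_3 = 0.8425·(-2) + (-0.3744)·4 + (-0.1638)·(-3) + 0.3510·1 = -2.3402.
u_3 = v_3 + 2.9848·q_1 + 2.3402·q_2 = (-1.3012, 0.5783, -2.7470, 2.4578).
‖u_3‖ = 3.9515, so q_3 = (-0.3293, 0.1464, -0.6952, 0.6220).

Q = [[-0.4264, 0.8425, -0.3293], [-0.8528, -0.3744, 0.1464], [0.2132, -0.1638, -0.6952], [0.2132, 0.3510, 0.6220]], R = [[4.6904, -1.7056, -2.9848], [0.0000, 3.8847, -2.3402], [0.0000, 0.0000, 3.9515]]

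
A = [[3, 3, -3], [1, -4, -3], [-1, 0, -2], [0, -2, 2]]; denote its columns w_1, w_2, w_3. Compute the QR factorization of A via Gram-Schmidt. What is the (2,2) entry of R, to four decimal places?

r_{22} = 5.1698

e_1 = w_1/‖w_1‖ = (3, 1, -1, 0)/3.3166 = (0.9045, 0.3015, -0.3015, 0.0000).
r_{12} = e_1·w_2 = 1.5076.
u_2 = w_2 − 1.5076·e_1 = (1.6364, -4.4545, 0.4545, -2.0000).
r_{22} = ‖u_2‖ = 5.1698.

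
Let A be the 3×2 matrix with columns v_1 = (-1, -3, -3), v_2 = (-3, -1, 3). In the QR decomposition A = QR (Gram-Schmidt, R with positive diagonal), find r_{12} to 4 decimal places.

r_{12} = -0.6882

v_1 = (-1, -3, -3); ‖v_1‖ = 4.3589, so q_1 = (-0.2294, -0.6882, -0.6882).
r_{12} = q_1·v_2 = -0.6882.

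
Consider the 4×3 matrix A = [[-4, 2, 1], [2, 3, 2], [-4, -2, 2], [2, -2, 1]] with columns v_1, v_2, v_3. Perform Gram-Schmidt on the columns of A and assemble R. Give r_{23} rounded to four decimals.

r_{23} = 0.5031

v_1 = (-4, 2, -4, 2); ‖v_1‖ = 6.3246, so q_1 = (-0.6325, 0.3162, -0.6325, 0.3162).
q_1·v_2 = (-0.6325)·2 + 0.3162·3 + (-0.6325)·(-2) + 0.3162·(-2) = 0.3162.
u_2 = v_2 − 0.3162·q_1 = (2.2000, 2.9000, -1.8000, -2.1000).
‖u_2‖ = 4.5717, so q_2 = (0.4812, 0.6343, -0.3937, -0.4594).
r_{23} = q_2·v_3 = 0.5031.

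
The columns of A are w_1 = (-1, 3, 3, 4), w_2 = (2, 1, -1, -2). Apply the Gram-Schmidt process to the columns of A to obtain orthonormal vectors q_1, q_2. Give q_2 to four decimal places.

q_2 = (0.6414, 0.6949, -0.0535, -0.3207)

w_1 = (-1, 3, 3, 4); ‖w_1‖ = 5.9161, so q_1 = (-0.1690, 0.5071, 0.5071, 0.6761).
q_1·w_2 = (-0.1690)·2 + 0.5071·1 + 0.5071·(-1) + 0.6761·(-2) = -1.6903.
u_2 = w_2 + 1.6903·q_1 = (1.7143, 1.8571, -0.1429, -0.8571).
‖u_2‖ = 2.6726, so q_2 = (0.6414, 0.6949, -0.0535, -0.3207).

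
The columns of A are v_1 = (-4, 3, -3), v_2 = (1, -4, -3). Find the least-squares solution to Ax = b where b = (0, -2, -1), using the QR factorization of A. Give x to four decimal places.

x = (-0.0012, 0.4228)

e_1 = v_1/‖v_1‖ = (-4, 3, -3)/5.8310 = (-0.6860, 0.5145, -0.5145).
r_{12} = e_1·v_2 = -1.2005.
u_2 = v_2 + 1.2005·e_1 = (0.1765, -3.3824, -3.6176).
‖u_2‖ = 4.9557, so e_2 = (0.0356, -0.6825, -0.7300).
Qᵀb = (-0.5145, 2.0950).
Back-substitute: x_2 = 2.0950/4.9557 = 0.4228.
x_1 = (-0.5145 + 1.2005·0.4228)/5.8310 = -0.0012.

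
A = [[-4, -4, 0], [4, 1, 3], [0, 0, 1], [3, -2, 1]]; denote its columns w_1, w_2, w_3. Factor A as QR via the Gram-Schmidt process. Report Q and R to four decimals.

Q = [[-0.6247, -0.6541, 0.3758], [0.6247, -0.0908, 0.6832], [0.0000, 0.0000, 0.4733], [0.4685, -0.7510, -0.4099]], R = [[6.4031, 2.1864, 2.3426], [0.0000, 4.0273, -1.0235], [0.0000, 0.0000, 2.1130]]

e_1 = w_1/‖w_1‖ = (-4, 4, 0, 3)/6.4031 = (-0.6247, 0.6247, 0.0000, 0.4685).
r_{12} = e_1·w_2 = 2.1864.
u_2 = w_2 − 2.1864·e_1 = (-2.6341, -0.3659, 0.0000, -3.0244).
‖u_2‖ = 4.0273, so e_2 = (-0.6541, -0.0908, 0.0000, -0.7510).
r_{13} = e_1·w_3 = 2.3426; r_{23} = e_2·w_3 = -1.0235.
u_3 = w_3 − 2.3426·e_1 + 1.0235·e_2 = (0.7940, 1.4436, 1.0000, -0.8662).
‖u_3‖ = 2.1130, so e_3 = (0.3758, 0.6832, 0.4733, -0.4099).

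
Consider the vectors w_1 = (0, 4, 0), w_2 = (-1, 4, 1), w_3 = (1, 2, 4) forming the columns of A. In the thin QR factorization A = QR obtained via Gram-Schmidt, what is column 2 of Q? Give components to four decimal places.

e_2 = (-0.7071, 0.0000, 0.7071)

w_1 = (0, 4, 0); ‖w_1‖ = 4.0000, so e_1 = (0.0000, 1.0000, 0.0000).
e_1·w_2 = 0.0000·(-1) + 1.0000·4 + 0.0000·1 = 4.0000.
u_2 = w_2 − 4.0000·e_1 = (-1.0000, 0.0000, 1.0000).
‖u_2‖ = 1.4142, so e_2 = (-0.7071, 0.0000, 0.7071).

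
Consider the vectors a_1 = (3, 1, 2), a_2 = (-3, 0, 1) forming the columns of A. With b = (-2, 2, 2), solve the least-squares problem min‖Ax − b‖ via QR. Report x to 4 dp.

x = (0.6154, 1.2308)

a_1 = (3, 1, 2); ‖a_1‖ = 3.7417, so q_1 = (0.8018, 0.2673, 0.5345).
q_1·a_2 = 0.8018·(-3) + 0.2673·0 + 0.5345·1 = -1.8708.
u_2 = a_2 + 1.8708·q_1 = (-1.5000, 0.5000, 2.0000).
‖u_2‖ = 2.5495, so q_2 = (-0.5883, 0.1961, 0.7845).
Qᵀb = (0.0000, 3.1379).
Back-substitute: x_2 = 3.1379/2.5495 = 1.2308.
x_1 = (0.0000 + 1.8708·1.2308)/3.7417 = 0.6154.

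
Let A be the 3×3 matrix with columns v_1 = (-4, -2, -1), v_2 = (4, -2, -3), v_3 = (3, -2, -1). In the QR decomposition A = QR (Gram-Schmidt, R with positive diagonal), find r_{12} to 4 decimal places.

v_1 = (-4, -2, -1); ‖v_1‖ = 4.5826, so q_1 = (-0.8729, -0.4364, -0.2182).
r_{12} = q_1·v_2 = -1.9640.

r_{12} = -1.9640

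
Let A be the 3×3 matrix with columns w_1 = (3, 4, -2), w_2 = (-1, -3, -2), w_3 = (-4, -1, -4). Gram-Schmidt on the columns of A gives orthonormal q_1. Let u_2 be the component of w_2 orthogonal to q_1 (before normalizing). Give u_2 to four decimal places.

u_2 = (0.1379, -1.4828, -2.7586)

w_1 = (3, 4, -2); ‖w_1‖ = 5.3852, so q_1 = (0.5571, 0.7428, -0.3714).
q_1·w_2 = 0.5571·(-1) + 0.7428·(-3) + (-0.3714)·(-2) = -2.0426.
u_2 = w_2 + 2.0426·q_1 = (0.1379, -1.4828, -2.7586).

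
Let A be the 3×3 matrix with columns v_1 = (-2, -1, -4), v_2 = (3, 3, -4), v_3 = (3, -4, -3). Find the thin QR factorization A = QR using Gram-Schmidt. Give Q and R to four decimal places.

v_1 = (-2, -1, -4); ‖v_1‖ = 4.5826, so q_1 = (-0.4364, -0.2182, -0.8729).
q_1·v_2 = (-0.4364)·3 + (-0.2182)·3 + (-0.8729)·(-4) = 1.5275.
u_2 = v_2 − 1.5275·q_1 = (3.6667, 3.3333, -2.6667).
‖u_2‖ = 5.6273, so q_2 = (0.6516, 0.5923, -0.4739).
q_1·v_3 = (-0.4364)·3 + (-0.2182)·(-4) + (-0.8729)·(-3) = 2.1822; q_2·v_3 = 0.6516·3 + 0.5923·(-4) + (-0.4739)·(-3) = 1.0070.
u_3 = v_3 − 2.1822·q_1 − 1.0070·q_2 = (3.2962, -4.1203, -0.6180).
‖u_3‖ = 5.3126, so q_3 = (0.6205, -0.7756, -0.1163).

Q = [[-0.4364, 0.6516, 0.6205], [-0.2182, 0.5923, -0.7756], [-0.8729, -0.4739, -0.1163]], R = [[4.5826, 1.5275, 2.1822], [0.0000, 5.6273, 1.0070], [0.0000, 0.0000, 5.3126]]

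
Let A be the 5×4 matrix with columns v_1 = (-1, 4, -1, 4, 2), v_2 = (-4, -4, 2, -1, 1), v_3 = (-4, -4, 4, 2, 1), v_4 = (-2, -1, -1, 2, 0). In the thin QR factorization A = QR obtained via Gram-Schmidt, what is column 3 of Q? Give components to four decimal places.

v_1 = (-1, 4, -1, 4, 2); ‖v_1‖ = 6.1644, so q_1 = (-0.1622, 0.6489, -0.1622, 0.6489, 0.3244).
q_1·v_2 = (-0.1622)·(-4) + 0.6489·(-4) + (-0.1622)·2 + 0.6489·(-1) + 0.3244·1 = -2.5955.
u_2 = v_2 + 2.5955·q_1 = (-4.4211, -2.3158, 1.5789, 0.6842, 1.8421).
‖u_2‖ = 5.5913, so q_2 = (-0.7907, -0.4142, 0.2824, 0.1224, 0.3295).
q_1·v_3 = (-0.1622)·(-4) + 0.6489·(-4) + (-0.1622)·4 + 0.6489·2 + 0.3244·1 = -0.9733; q_2·v_3 = (-0.7907)·(-4) + (-0.4142)·(-4) + 0.2824·4 + 0.1224·2 + 0.3295·1 = 6.5232.
u_3 = v_3 + 0.9733·q_1 − 6.5232·q_2 = (1.0000, -0.6667, 2.0000, 1.8333, -0.8333).
‖u_3‖ = 3.0822, so q_3 = (0.3244, -0.2163, 0.6489, 0.5948, -0.2704).

q_3 = (0.3244, -0.2163, 0.6489, 0.5948, -0.2704)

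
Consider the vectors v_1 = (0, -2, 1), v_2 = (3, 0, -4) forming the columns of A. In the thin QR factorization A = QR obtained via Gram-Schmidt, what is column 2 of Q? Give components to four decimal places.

e_1 = v_1/‖v_1‖ = (0, -2, 1)/2.2361 = (0.0000, -0.8944, 0.4472).
r_{12} = e_1·v_2 = -1.7889.
u_2 = v_2 + 1.7889·e_1 = (3.0000, -1.6000, -3.2000).
‖u_2‖ = 4.6690, so e_2 = (0.6425, -0.3427, -0.6854).

e_2 = (0.6425, -0.3427, -0.6854)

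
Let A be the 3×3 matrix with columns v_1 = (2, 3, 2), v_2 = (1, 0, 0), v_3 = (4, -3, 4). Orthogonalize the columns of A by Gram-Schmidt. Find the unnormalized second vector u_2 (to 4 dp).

u_2 = (0.7647, -0.3529, -0.2353)

q_1 = v_1/‖v_1‖ = (2, 3, 2)/4.1231 = (0.4851, 0.7276, 0.4851).
r_{12} = q_1·v_2 = 0.4851.
u_2 = v_2 − 0.4851·q_1 = (0.7647, -0.3529, -0.2353).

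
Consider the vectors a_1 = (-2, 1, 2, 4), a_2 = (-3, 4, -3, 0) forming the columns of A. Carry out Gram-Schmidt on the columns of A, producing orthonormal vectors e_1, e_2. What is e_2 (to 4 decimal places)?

e_2 = (-0.4640, 0.6648, -0.5748, -0.1108)

a_1 = (-2, 1, 2, 4); ‖a_1‖ = 5.0000, so e_1 = (-0.4000, 0.2000, 0.4000, 0.8000).
e_1·a_2 = (-0.4000)·(-3) + 0.2000·4 + 0.4000·(-3) + 0.8000·0 = 0.8000.
u_2 = a_2 − 0.8000·e_1 = (-2.6800, 3.8400, -3.3200, -0.6400).
‖u_2‖ = 5.7758, so e_2 = (-0.4640, 0.6648, -0.5748, -0.1108).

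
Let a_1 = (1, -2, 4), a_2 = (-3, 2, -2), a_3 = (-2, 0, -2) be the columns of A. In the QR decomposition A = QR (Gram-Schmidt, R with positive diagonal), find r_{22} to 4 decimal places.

r_{22} = 2.5071

q_1 = a_1/‖a_1‖ = (1, -2, 4)/4.5826 = (0.2182, -0.4364, 0.8729).
r_{12} = q_1·a_2 = -3.2733.
u_2 = a_2 + 3.2733·q_1 = (-2.2857, 0.5714, 0.8571).
r_{22} = ‖u_2‖ = 2.5071.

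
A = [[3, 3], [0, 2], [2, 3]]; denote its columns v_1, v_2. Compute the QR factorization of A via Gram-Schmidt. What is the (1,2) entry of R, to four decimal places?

e_1 = v_1/‖v_1‖ = (3, 0, 2)/3.6056 = (0.8321, 0.0000, 0.5547).
r_{12} = e_1·v_2 = 4.1603.

r_{12} = 4.1603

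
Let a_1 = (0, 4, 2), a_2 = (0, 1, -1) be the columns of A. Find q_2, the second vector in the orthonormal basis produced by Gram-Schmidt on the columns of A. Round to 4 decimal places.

q_1 = a_1/‖a_1‖ = (0, 4, 2)/4.4721 = (0.0000, 0.8944, 0.4472).
r_{12} = q_1·a_2 = 0.4472.
u_2 = a_2 − 0.4472·q_1 = (0.0000, 0.6000, -1.2000).
‖u_2‖ = 1.3416, so q_2 = (0.0000, 0.4472, -0.8944).

q_2 = (0.0000, 0.4472, -0.8944)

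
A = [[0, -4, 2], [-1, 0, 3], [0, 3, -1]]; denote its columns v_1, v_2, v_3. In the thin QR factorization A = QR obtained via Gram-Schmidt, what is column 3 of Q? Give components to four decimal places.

v_1 = (0, -1, 0); ‖v_1‖ = 1.0000, so q_1 = (0.0000, -1.0000, 0.0000).
q_1·v_2 = 0.0000·(-4) + (-1.0000)·0 + 0.0000·3 = 0.0000.
u_2 = v_2 + 0.0000·q_1 = (-4.0000, 0.0000, 3.0000).
‖u_2‖ = 5.0000, so q_2 = (-0.8000, 0.0000, 0.6000).
q_1·v_3 = 0.0000·2 + (-1.0000)·3 + 0.0000·(-1) = -3.0000; q_2·v_3 = (-0.8000)·2 + 0.0000·3 + 0.6000·(-1) = -2.2000.
u_3 = v_3 + 3.0000·q_1 + 2.2000·q_2 = (0.2400, 0.0000, 0.3200).
‖u_3‖ = 0.4000, so q_3 = (0.6000, 0.0000, 0.8000).

q_3 = (0.6000, 0.0000, 0.8000)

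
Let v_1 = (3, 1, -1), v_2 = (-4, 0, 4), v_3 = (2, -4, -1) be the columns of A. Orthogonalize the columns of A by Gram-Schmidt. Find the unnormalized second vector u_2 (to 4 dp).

u_2 = (0.3636, 1.4545, 2.5455)

e_1 = v_1/‖v_1‖ = (3, 1, -1)/3.3166 = (0.9045, 0.3015, -0.3015).
r_{12} = e_1·v_2 = -4.8242.
u_2 = v_2 + 4.8242·e_1 = (0.3636, 1.4545, 2.5455).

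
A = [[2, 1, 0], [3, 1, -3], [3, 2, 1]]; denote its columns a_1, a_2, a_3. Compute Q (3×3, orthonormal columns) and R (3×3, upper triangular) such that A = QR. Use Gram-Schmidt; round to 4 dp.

Q = [[0.4264, 0.0000, 0.9045], [0.6396, -0.7071, -0.3015], [0.6396, 0.7071, -0.3015]], R = [[4.6904, 2.3452, -1.2792], [0.0000, 0.7071, 2.8284], [0.0000, 0.0000, 0.6030]]

a_1 = (2, 3, 3); ‖a_1‖ = 4.6904, so e_1 = (0.4264, 0.6396, 0.6396).
e_1·a_2 = 0.4264·1 + 0.6396·1 + 0.6396·2 = 2.3452.
u_2 = a_2 − 2.3452·e_1 = (0.0000, -0.5000, 0.5000).
‖u_2‖ = 0.7071, so e_2 = (0.0000, -0.7071, 0.7071).
e_1·a_3 = 0.4264·0 + 0.6396·(-3) + 0.6396·1 = -1.2792; e_2·a_3 = 0.0000·0 + (-0.7071)·(-3) + 0.7071·1 = 2.8284.
u_3 = a_3 + 1.2792·e_1 − 2.8284·e_2 = (0.5455, -0.1818, -0.1818).
‖u_3‖ = 0.6030, so e_3 = (0.9045, -0.3015, -0.3015).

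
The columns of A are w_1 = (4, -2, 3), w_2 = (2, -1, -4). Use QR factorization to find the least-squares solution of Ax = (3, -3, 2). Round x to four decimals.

x = (0.8364, 0.1273)

q_1 = w_1/‖w_1‖ = (4, -2, 3)/5.3852 = (0.7428, -0.3714, 0.5571).
r_{12} = q_1·w_2 = -0.3714.
u_2 = w_2 + 0.3714·q_1 = (2.2759, -1.1379, -3.7931).
‖u_2‖ = 4.5675, so q_2 = (0.4983, -0.2491, -0.8305).
Qᵀb = (4.4567, 0.5813).
Back-substitute: x_2 = 0.5813/4.5675 = 0.1273.
x_1 = (4.4567 + 0.3714·0.1273)/5.3852 = 0.8364.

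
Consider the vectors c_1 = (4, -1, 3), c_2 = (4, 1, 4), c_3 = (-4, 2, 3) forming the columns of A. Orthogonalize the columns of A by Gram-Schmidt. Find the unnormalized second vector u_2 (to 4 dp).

u_2 = (-0.1538, 2.0385, 0.8846)

e_1 = c_1/‖c_1‖ = (4, -1, 3)/5.0990 = (0.7845, -0.1961, 0.5883).
r_{12} = e_1·c_2 = 5.2951.
u_2 = c_2 − 5.2951·e_1 = (-0.1538, 2.0385, 0.8846).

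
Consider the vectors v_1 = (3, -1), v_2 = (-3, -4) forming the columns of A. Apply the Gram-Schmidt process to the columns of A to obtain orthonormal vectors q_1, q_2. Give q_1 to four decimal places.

q_1 = v_1/‖v_1‖ = (3, -1)/3.1623 = (0.9487, -0.3162).

q_1 = (0.9487, -0.3162)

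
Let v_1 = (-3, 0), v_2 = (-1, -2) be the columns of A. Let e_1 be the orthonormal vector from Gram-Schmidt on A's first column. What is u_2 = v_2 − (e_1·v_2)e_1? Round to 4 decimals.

u_2 = (0.0000, -2.0000)

e_1 = v_1/‖v_1‖ = (-3, 0)/3.0000 = (-1.0000, 0.0000).
r_{12} = e_1·v_2 = 1.0000.
u_2 = v_2 − 1.0000·e_1 = (0.0000, -2.0000).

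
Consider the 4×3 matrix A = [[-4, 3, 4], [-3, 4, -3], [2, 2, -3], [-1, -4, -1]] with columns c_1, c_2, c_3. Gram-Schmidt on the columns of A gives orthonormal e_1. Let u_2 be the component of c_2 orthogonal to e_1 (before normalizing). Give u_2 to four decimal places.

u_2 = (0.8667, 2.4000, 3.0667, -4.5333)

c_1 = (-4, -3, 2, -1); ‖c_1‖ = 5.4772, so e_1 = (-0.7303, -0.5477, 0.3651, -0.1826).
e_1·c_2 = (-0.7303)·3 + (-0.5477)·4 + 0.3651·2 + (-0.1826)·(-4) = -2.9212.
u_2 = c_2 + 2.9212·e_1 = (0.8667, 2.4000, 3.0667, -4.5333).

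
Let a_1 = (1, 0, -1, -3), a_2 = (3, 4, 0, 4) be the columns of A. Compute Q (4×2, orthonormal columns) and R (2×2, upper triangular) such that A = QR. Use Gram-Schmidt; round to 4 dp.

Q = [[0.3015, 0.6583], [0.0000, 0.6897], [-0.3015, -0.1411], [-0.9045, 0.2665]], R = [[3.3166, -2.7136], [0.0000, 5.7997]]

q_1 = a_1/‖a_1‖ = (1, 0, -1, -3)/3.3166 = (0.3015, 0.0000, -0.3015, -0.9045).
r_{12} = q_1·a_2 = -2.7136.
u_2 = a_2 + 2.7136·q_1 = (3.8182, 4.0000, -0.8182, 1.5455).
‖u_2‖ = 5.7997, so q_2 = (0.6583, 0.6897, -0.1411, 0.2665).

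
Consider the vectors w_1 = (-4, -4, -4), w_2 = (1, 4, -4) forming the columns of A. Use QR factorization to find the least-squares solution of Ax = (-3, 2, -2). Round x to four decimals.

x = (0.2857, 0.4286)

w_1 = (-4, -4, -4); ‖w_1‖ = 6.9282, so q_1 = (-0.5774, -0.5774, -0.5774).
q_1·w_2 = (-0.5774)·1 + (-0.5774)·4 + (-0.5774)·(-4) = -0.5774.
u_2 = w_2 + 0.5774·q_1 = (0.6667, 3.6667, -4.3333).
‖u_2‖ = 5.7155, so q_2 = (0.1166, 0.6415, -0.7582).
Qᵀb = (1.7321, 2.4495).
Back-substitute: x_2 = 2.4495/5.7155 = 0.4286.
x_1 = (1.7321 + 0.5774·0.4286)/6.9282 = 0.2857.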